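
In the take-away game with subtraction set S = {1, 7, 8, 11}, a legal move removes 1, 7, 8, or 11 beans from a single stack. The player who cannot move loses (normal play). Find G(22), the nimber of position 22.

0

G(0) = 0
G(1) = mex{0} = 1
G(2) = mex{1} = 0
G(3) = mex{0} = 1
G(4) = mex{1} = 0
G(5) = mex{0} = 1
G(6) = mex{1} = 0
G(7) = mex{0,0} = 1
G(8) = mex{1,1,0} = 2
G(9) = mex{2,0,1} = 3
G(10) = mex{3,1,0} = 2
G(11) = mex{2,0,1,0} = 3
G(12) = mex{3,1,0,1} = 2
G(13) = mex{2,0,1,0} = 3
G(14) = mex{3,1,0,1} = 2
G(15) = mex{2,2,1,0} = 3
G(16) = mex{3,3,2,1} = 0
G(17) = mex{0,2,3,0} = 1
G(18) = mex{1,3,2,1} = 0
G(19) = mex{0,2,3,2} = 1
G(20) = mex{1,3,2,3} = 0
G(21) = mex{0,2,3,2} = 1
G(22) = mex{1,3,2,3} = 0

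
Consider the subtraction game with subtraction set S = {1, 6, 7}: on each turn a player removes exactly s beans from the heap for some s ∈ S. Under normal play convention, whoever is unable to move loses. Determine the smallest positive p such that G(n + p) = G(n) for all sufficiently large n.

G(0) = 0
G(1) = mex{0} = 1
G(2) = mex{1} = 0
G(3) = mex{0} = 1
G(4) = mex{1} = 0
G(5) = mex{0} = 1
G(6) = mex{1,0} = 2
G(7) = mex{2,1,0} = 3
G(8) = mex{3,0,1} = 2
G(9) = mex{2,1,0} = 3
G(10) = mex{3,0,1} = 2
G(11) = mex{2,1,0} = 3
G(12) = mex{3,2,1} = 0
G(13) = mex{0,3,2} = 1
G(14) = mex{1,2,3} = 0
G(15) = mex{0,3,2} = 1
G(16) = mex{1,2,3} = 0
G(17) = mex{0,3,2} = 1
G(18) = mex{1,0,3} = 2
G(19) = mex{2,1,0} = 3
G(20) = mex{3,0,1} = 2
G(21) = mex{2,1,0} = 3
G(22) = mex{3,0,1} = 2
G(23) = mex{2,1,0} = 3
G(24) = mex{3,2,1} = 0
G(25) = mex{0,3,2} = 1
G(n+12) = G(n) holds for n = 0,…,6 (a full window of length max(S) = 7), so the sequence is purely periodic with period 12.

12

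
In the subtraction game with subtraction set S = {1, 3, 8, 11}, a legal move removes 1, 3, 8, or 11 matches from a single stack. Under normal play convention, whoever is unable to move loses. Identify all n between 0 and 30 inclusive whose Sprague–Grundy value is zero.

n :  0  1  2  3  4  5  6  7  8  9 10 11 12 13 14 15 16 17 18 19 20 21 22 23 24 25 26 27 28 29 30
G :  0  1  0  1  0  1  0  1  2  3  2  3  2  3  2  3  0  1  0  1  0  1  0  1  2  3  2  3  2  3  2
P-positions are exactly the n with G(n) = 0.

0, 2, 4, 6, 16, 18, 20, 22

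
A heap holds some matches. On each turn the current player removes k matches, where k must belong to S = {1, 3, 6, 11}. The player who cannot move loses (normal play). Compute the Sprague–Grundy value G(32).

0

G(0) = 0
G(1) = mex{0} = 1
G(2) = mex{1} = 0
G(3) = mex{0,0} = 1
G(4) = mex{1,1} = 0
G(5) = mex{0,0} = 1
G(6) = mex{1,1,0} = 2
G(7) = mex{2,0,1} = 3
G(8) = mex{3,1,0} = 2
G(9) = mex{2,2,1} = 0
G(10) = mex{0,3,0} = 1
G(11) = mex{1,2,1,0} = 3
G(12) = mex{3,0,2,1} = 4
G(13) = mex{4,1,3,0} = 2
G(14) = mex{2,3,2,1} = 0
G(15) = mex{0,4,0,0} = 1
G(16) = mex{1,2,1,1} = 0
G(17) = mex{0,0,3,2} = 1
G(18) = mex{1,1,4,3} = 0
G(19) = mex{0,0,2,2} = 1
G(20) = mex{1,1,0,0} = 2
G(21) = mex{2,0,1,1} = 3
G(22) = mex{3,1,0,3} = 2
G(23) = mex{2,2,1,4} = 0
G(24) = mex{0,3,0,2} = 1
G(25) = mex{1,2,1,0} = 3
G(26) = mex{3,0,2,1} = 4
G(27) = mex{4,1,3,0} = 2
G(28) = mex{2,3,2,1} = 0
G(29) = mex{0,4,0,0} = 1
G(30) = mex{1,2,1,1} = 0
G(31) = mex{0,0,3,2} = 1
G(32) = mex{1,1,4,3} = 0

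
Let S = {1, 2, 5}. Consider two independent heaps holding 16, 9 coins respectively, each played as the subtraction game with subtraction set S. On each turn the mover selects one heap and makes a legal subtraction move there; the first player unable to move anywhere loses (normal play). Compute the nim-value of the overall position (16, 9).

1

All heaps use S = {1, 2, 5}:
G(0) = 0
G(1) = mex{0} = 1
G(2) = mex{1,0} = 2
G(3) = mex{2,1} = 0
G(4) = mex{0,2} = 1
G(5) = mex{1,0,0} = 2
G(6) = mex{2,1,1} = 0
G(7) = mex{0,2,2} = 1
G(8) = mex{1,0,0} = 2
G(9) = mex{2,1,1} = 0
G(10) = mex{0,2,2} = 1
G(11) = mex{1,0,0} = 2
G(12) = mex{2,1,1} = 0
G(13) = mex{0,2,2} = 1
G(14) = mex{1,0,0} = 2
G(15) = mex{2,1,1} = 0
G(16) = mex{0,2,2} = 1
Heap A: G(16) = 1.
Heap B: G(9) = 0.
Combined Grundy value = 1 ⊕ 0 = 1.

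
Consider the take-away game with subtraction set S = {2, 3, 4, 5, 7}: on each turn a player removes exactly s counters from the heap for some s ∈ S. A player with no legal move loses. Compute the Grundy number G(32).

2

n :  0  1  2  3  4  5  6  7  8  9 10 11 12 13 14 15 16 17 18 19 20 21 22 23 24 25 26 27 28 29 30 31 32
G :  0  0  1  1  2  2  3  3  4  0  0  1  1  2  2  3  3  4  0  0  1  1  2  2  3  3  4  0  0  1  1  2  2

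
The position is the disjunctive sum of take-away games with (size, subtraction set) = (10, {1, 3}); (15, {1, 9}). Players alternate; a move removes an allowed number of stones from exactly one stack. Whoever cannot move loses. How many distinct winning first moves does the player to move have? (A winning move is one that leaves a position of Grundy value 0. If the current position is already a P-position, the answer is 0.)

Stack A, S = {1, 3}:
n :  0  1  2  3  4  5  6  7  8  9 10
G :  0  1  0  1  0  1  0  1  0  1  0
G_A(10) = 0.
Stack B, S = {1, 9}:
n :  0  1  2  3  4  5  6  7  8  9 10 11 12 13 14 15
G :  0  1  0  1  0  1  0  1  0  1  0  1  0  1  0  1
G_B(15) = 1.
Combined Grundy value = 0 ⊕ 1 = 1.
A winning move leaves total XOR = 0, i.e. changes one component's Grundy value g to g ⊕ X where X is the current total.
Stack A: need g' = 0⊕1 = 1. Options: 10−1→G=1, 10−3→G=1. Hits: 2.
Stack B: need g' = 1⊕1 = 0. Options: 15−1→G=0, 15−9→G=0. Hits: 2.

4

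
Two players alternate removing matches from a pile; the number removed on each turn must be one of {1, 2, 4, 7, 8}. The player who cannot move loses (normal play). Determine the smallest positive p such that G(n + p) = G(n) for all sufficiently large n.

n :  0  1  2  3  4  5  6  7  8  9 10 11 12 13 14
G :  0  1  2  0  1  2  0  1  2  0  1  2  0  1  2
G(n+3) = G(n) holds for n = 0,…,7 (a full window of length max(S) = 8), so the sequence is purely periodic with period 3.

3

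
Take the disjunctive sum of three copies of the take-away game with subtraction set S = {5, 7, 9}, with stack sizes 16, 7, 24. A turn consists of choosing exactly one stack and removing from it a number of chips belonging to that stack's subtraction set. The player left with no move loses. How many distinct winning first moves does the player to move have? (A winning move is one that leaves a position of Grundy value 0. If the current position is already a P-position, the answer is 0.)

1

All stacks use S = {5, 7, 9}:
G(0) = 0
G(1) = mex{} = 0
G(2) = mex{} = 0
G(3) = mex{} = 0
G(4) = mex{} = 0
G(5) = mex{0} = 1
G(6) = mex{0} = 1
G(7) = mex{0,0} = 1
G(8) = mex{0,0} = 1
G(9) = mex{0,0,0} = 1
G(10) = mex{1,0,0} = 2
G(11) = mex{1,0,0} = 2
G(12) = mex{1,1,0} = 2
G(13) = mex{1,1,0} = 2
G(14) = mex{1,1,1} = 0
G(15) = mex{2,1,1} = 0
G(16) = mex{2,1,1} = 0
G(17) = mex{2,2,1} = 0
G(18) = mex{2,2,1} = 0
G(19) = mex{0,2,2} = 1
G(20) = mex{0,2,2} = 1
G(21) = mex{0,0,2} = 1
G(22) = mex{0,0,2} = 1
G(23) = mex{0,0,0} = 1
G(24) = mex{1,0,0} = 2
Stack A: G(16) = 0.
Stack B: G(7) = 1.
Stack C: G(24) = 2.
Combined Grundy value = 0 ⊕ 1 ⊕ 2 = 3.
A winning move leaves total XOR = 0, i.e. changes one component's Grundy value g to g ⊕ X where X is the current total.
Stack A: need g' = 0⊕3 = 3. Options: 16−5→G=2, 16−7→G=1, 16−9→G=1. Hits: 0.
Stack B: need g' = 1⊕3 = 2. Options: 7−5→G=0, 7−7→G=0. Hits: 0.
Stack C: need g' = 2⊕3 = 1. Options: 24−5→G=1, 24−7→G=0, 24−9→G=0. Hits: 1.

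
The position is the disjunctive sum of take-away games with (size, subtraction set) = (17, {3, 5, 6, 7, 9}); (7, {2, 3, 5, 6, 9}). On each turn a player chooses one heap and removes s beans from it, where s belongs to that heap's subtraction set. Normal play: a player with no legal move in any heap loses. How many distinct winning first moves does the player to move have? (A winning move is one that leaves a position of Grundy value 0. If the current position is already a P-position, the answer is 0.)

3

Heap A, S = {3, 5, 6, 7, 9}:
G(0) = 0
G(1) = mex{} = 0
G(2) = mex{} = 0
G(3) = mex{0} = 1
G(4) = mex{0} = 1
G(5) = mex{0,0} = 1
G(6) = mex{1,0,0} = 2
G(7) = mex{1,0,0,0} = 2
G(8) = mex{1,1,0,0} = 2
G(9) = mex{2,1,1,0,0} = 3
G(10) = mex{2,1,1,1,0} = 3
G(11) = mex{2,2,1,1,0} = 3
G(12) = mex{3,2,2,1,1} = 0
G(13) = mex{3,2,2,2,1} = 0
G(14) = mex{3,3,2,2,1} = 0
G(15) = mex{0,3,3,2,2} = 1
G(16) = mex{0,3,3,3,2} = 1
G(17) = mex{0,0,3,3,2} = 1
G_A(17) = 1.
Heap B, S = {2, 3, 5, 6, 9}:
n : 0 1 2 3 4 5 6 7
G : 0 0 1 1 2 2 3 3
G_B(7) = 3.
Combined Grundy value = 1 ⊕ 3 = 2.
A winning move leaves total XOR = 0, i.e. changes one component's Grundy value g to g ⊕ X where X is the current total.
Heap A: need g' = 1⊕2 = 3. Options: 17−3→G=0, 17−5→G=0, 17−6→G=3, 17−7→G=3, 17−9→G=2. Hits: 2.
Heap B: need g' = 3⊕2 = 1. Options: 7−2→G=2, 7−3→G=2, 7−5→G=1, 7−6→G=0. Hits: 1.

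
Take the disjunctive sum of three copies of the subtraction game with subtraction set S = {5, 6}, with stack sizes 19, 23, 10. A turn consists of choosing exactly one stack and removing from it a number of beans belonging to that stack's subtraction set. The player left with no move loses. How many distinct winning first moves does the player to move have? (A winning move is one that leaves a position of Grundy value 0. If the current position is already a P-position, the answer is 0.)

1

All stacks use S = {5, 6}:
G(0) = 0
G(1) = mex{} = 0
G(2) = mex{} = 0
G(3) = mex{} = 0
G(4) = mex{} = 0
G(5) = mex{0} = 1
G(6) = mex{0,0} = 1
G(7) = mex{0,0} = 1
G(8) = mex{0,0} = 1
G(9) = mex{0,0} = 1
G(10) = mex{1,0} = 2
G(11) = mex{1,1} = 0
G(12) = mex{1,1} = 0
G(13) = mex{1,1} = 0
G(14) = mex{1,1} = 0
G(15) = mex{2,1} = 0
G(16) = mex{0,2} = 1
G(17) = mex{0,0} = 1
G(18) = mex{0,0} = 1
G(19) = mex{0,0} = 1
G(20) = mex{0,0} = 1
G(21) = mex{1,0} = 2
G(22) = mex{1,1} = 0
G(23) = mex{1,1} = 0
Stack A: G(19) = 1.
Stack B: G(23) = 0.
Stack C: G(10) = 2.
Combined Grundy value = 1 ⊕ 0 ⊕ 2 = 3.
A winning move leaves total XOR = 0, i.e. changes one component's Grundy value g to g ⊕ X where X is the current total.
Stack A: need g' = 1⊕3 = 2. Options: 19−5→G=0, 19−6→G=0. Hits: 0.
Stack B: need g' = 0⊕3 = 3. Options: 23−5→G=1, 23−6→G=1. Hits: 0.
Stack C: need g' = 2⊕3 = 1. Options: 10−5→G=1, 10−6→G=0. Hits: 1.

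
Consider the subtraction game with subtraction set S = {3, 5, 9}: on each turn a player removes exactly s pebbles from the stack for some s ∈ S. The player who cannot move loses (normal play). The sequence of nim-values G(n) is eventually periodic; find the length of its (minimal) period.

2

G(0) = 0
G(1) = mex{} = 0
G(2) = mex{} = 0
G(3) = mex{0} = 1
G(4) = mex{0} = 1
G(5) = mex{0,0} = 1
G(6) = mex{1,0} = 2
G(7) = mex{1,0} = 2
G(8) = mex{1,1} = 0
G(9) = mex{2,1,0} = 3
G(10) = mex{2,1,0} = 3
G(11) = mex{0,2,0} = 1
G(12) = mex{3,2,1} = 0
G(13) = mex{3,0,1} = 2
G(14) = mex{1,3,1} = 0
G(15) = mex{0,3,2} = 1
G(16) = mex{2,1,2} = 0
G(17) = mex{0,0,0} = 1
G(18) = mex{1,2,3} = 0
G(19) = mex{0,0,3} = 1
G(20) = mex{1,1,1} = 0
G(21) = mex{0,0,0} = 1
G(22) = mex{1,1,2} = 0
G(23) = mex{0,0,0} = 1
G(24) = mex{1,1,1} = 0
G(25) = mex{0,0,0} = 1
G(26) = mex{1,1,1} = 0
From n = 14 onward G(n+2) = G(n); since this holds over max(S) = 9 consecutive positions the period is 2 (pre-period 14).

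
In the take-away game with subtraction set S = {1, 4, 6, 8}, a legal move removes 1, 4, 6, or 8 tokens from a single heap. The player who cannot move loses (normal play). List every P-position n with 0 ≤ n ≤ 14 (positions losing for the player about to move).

G(0) = 0
G(1) = mex{0} = 1
G(2) = mex{1} = 0
G(3) = mex{0} = 1
G(4) = mex{1,0} = 2
G(5) = mex{2,1} = 0
G(6) = mex{0,0,0} = 1
G(7) = mex{1,1,1} = 0
G(8) = mex{0,2,0,0} = 1
G(9) = mex{1,0,1,1} = 2
G(10) = mex{2,1,2,0} = 3
G(11) = mex{3,0,0,1} = 2
G(12) = mex{2,1,1,2} = 0
G(13) = mex{0,2,0,0} = 1
G(14) = mex{1,3,1,1} = 0
P-positions are exactly the n with G(n) = 0.

0, 2, 5, 7, 12, 14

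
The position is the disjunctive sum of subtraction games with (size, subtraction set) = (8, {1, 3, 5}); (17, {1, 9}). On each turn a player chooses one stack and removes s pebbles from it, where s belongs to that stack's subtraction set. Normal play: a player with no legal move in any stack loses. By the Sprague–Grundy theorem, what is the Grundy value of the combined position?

1

Stack A, S = {1, 3, 5}:
n : 0 1 2 3 4 5 6 7 8
G : 0 1 0 1 0 1 0 1 0
G_A(8) = 0.
Stack B, S = {1, 9}:
n :  0  1  2  3  4  5  6  7  8  9 10 11 12 13 14 15 16 17
G :  0  1  0  1  0  1  0  1  0  1  0  1  0  1  0  1  0  1
G_B(17) = 1.
Combined Grundy value = 0 ⊕ 1 = 1.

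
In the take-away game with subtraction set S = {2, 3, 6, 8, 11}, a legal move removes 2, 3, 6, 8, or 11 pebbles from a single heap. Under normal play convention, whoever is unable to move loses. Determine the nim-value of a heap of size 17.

1

G(0) = 0
G(1) = mex{} = 0
G(2) = mex{0} = 1
G(3) = mex{0,0} = 1
G(4) = mex{1,0} = 2
G(5) = mex{1,1} = 0
G(6) = mex{2,1,0} = 3
G(7) = mex{0,2,0} = 1
G(8) = mex{3,0,1,0} = 2
G(9) = mex{1,3,1,0} = 2
G(10) = mex{2,1,2,1} = 0
G(11) = mex{2,2,0,1,0} = 3
G(12) = mex{0,2,3,2,0} = 1
G(13) = mex{3,0,1,0,1} = 2
G(14) = mex{1,3,2,3,1} = 0
G(15) = mex{2,1,2,1,2} = 0
G(16) = mex{0,2,0,2,0} = 1
G(17) = mex{0,0,3,2,3} = 1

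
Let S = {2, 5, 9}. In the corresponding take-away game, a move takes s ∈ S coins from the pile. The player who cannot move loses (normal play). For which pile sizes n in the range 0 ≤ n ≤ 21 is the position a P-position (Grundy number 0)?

n :  0  1  2  3  4  5  6  7  8  9 10 11 12 13 14 15 16 17 18 19 20 21
G :  0  0  1  1  0  2  1  0  0  1  1  0  2  1  0  0  1  1  0  2  1  0
P-positions are exactly the n with G(n) = 0.

0, 1, 4, 7, 8, 11, 14, 15, 18, 21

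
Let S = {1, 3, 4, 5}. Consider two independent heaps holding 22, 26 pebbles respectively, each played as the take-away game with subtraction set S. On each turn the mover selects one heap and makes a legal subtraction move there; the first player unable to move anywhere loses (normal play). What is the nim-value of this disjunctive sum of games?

All heaps use S = {1, 3, 4, 5}:
n :  0  1  2  3  4  5  6  7  8  9 10 11 12 13 14 15 16 17 18 19 20 21 22 23 24 25 26
G :  0  1  0  1  2  3  2  3  0  1  0  1  2  3  2  3  0  1  0  1  2  3  2  3  0  1  0
Heap A: G(22) = 2.
Heap B: G(26) = 0.
Combined Grundy value = 2 ⊕ 0 = 2.

2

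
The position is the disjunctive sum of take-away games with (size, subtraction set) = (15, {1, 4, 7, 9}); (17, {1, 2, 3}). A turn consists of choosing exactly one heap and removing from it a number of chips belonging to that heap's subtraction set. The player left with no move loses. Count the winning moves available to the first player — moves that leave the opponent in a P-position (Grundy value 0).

4

Heap A, S = {1, 4, 7, 9}:
G(0) = 0
G(1) = mex{0} = 1
G(2) = mex{1} = 0
G(3) = mex{0} = 1
G(4) = mex{1,0} = 2
G(5) = mex{2,1} = 0
G(6) = mex{0,0} = 1
G(7) = mex{1,1,0} = 2
G(8) = mex{2,2,1} = 0
G(9) = mex{0,0,0,0} = 1
G(10) = mex{1,1,1,1} = 0
G(11) = mex{0,2,2,0} = 1
G(12) = mex{1,0,0,1} = 2
G(13) = mex{2,1,1,2} = 0
G(14) = mex{0,0,2,0} = 1
G(15) = mex{1,1,0,1} = 2
G_A(15) = 2.
Heap B, S = {1, 2, 3}:
n :  0  1  2  3  4  5  6  7  8  9 10 11 12 13 14 15 16 17
G :  0  1  2  3  0  1  2  3  0  1  2  3  0  1  2  3  0  1
G_B(17) = 1.
Combined Grundy value = 2 ⊕ 1 = 3.
A winning move leaves total XOR = 0, i.e. changes one component's Grundy value g to g ⊕ X where X is the current total.
Heap A: need g' = 2⊕3 = 1. Options: 15−1→G=1, 15−4→G=1, 15−7→G=0, 15−9→G=1. Hits: 3.
Heap B: need g' = 1⊕3 = 2. Options: 17−1→G=0, 17−2→G=3, 17−3→G=2. Hits: 1.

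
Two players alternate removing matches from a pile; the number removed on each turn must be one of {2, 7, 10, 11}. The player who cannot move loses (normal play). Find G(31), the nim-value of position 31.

3

n :  0  1  2  3  4  5  6  7  8  9 10 11 12 13 14 15 16 17 18 19 20 21 22 23 24 25 26 27 28 29 30 31
G :  0  0  1  1  0  0  1  1  2  0  3  1  2  0  3  1  2  0  0  1  1  0  0  1  1  2  0  3  1  2  0  3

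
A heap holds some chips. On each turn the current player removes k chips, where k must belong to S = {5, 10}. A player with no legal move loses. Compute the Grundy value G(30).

0

G(0) = 0
G(1) = mex{} = 0
G(2) = mex{} = 0
G(3) = mex{} = 0
G(4) = mex{} = 0
G(5) = mex{0} = 1
G(6) = mex{0} = 1
G(7) = mex{0} = 1
G(8) = mex{0} = 1
G(9) = mex{0} = 1
G(10) = mex{1,0} = 2
G(11) = mex{1,0} = 2
G(12) = mex{1,0} = 2
G(13) = mex{1,0} = 2
G(14) = mex{1,0} = 2
G(15) = mex{2,1} = 0
G(16) = mex{2,1} = 0
G(17) = mex{2,1} = 0
G(18) = mex{2,1} = 0
G(19) = mex{2,1} = 0
G(20) = mex{0,2} = 1
G(21) = mex{0,2} = 1
G(22) = mex{0,2} = 1
G(23) = mex{0,2} = 1
G(24) = mex{0,2} = 1
G(25) = mex{1,0} = 2
G(26) = mex{1,0} = 2
G(27) = mex{1,0} = 2
G(28) = mex{1,0} = 2
G(29) = mex{1,0} = 2
G(30) = mex{2,1} = 0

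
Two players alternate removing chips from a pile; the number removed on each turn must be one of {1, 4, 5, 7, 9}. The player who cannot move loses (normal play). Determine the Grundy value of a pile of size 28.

2

G(0) = 0
G(1) = mex{0} = 1
G(2) = mex{1} = 0
G(3) = mex{0} = 1
G(4) = mex{1,0} = 2
G(5) = mex{2,1,0} = 3
G(6) = mex{3,0,1} = 2
G(7) = mex{2,1,0,0} = 3
G(8) = mex{3,2,1,1} = 0
G(9) = mex{0,3,2,0,0} = 1
G(10) = mex{1,2,3,1,1} = 0
G(11) = mex{0,3,2,2,0} = 1
G(12) = mex{1,0,3,3,1} = 2
G(13) = mex{2,1,0,2,2} = 3
G(14) = mex{3,0,1,3,3} = 2
G(15) = mex{2,1,0,0,2} = 3
G(16) = mex{3,2,1,1,3} = 0
G(17) = mex{0,3,2,0,0} = 1
G(18) = mex{1,2,3,1,1} = 0
G(19) = mex{0,3,2,2,0} = 1
G(20) = mex{1,0,3,3,1} = 2
G(21) = mex{2,1,0,2,2} = 3
G(22) = mex{3,0,1,3,3} = 2
G(23) = mex{2,1,0,0,2} = 3
G(24) = mex{3,2,1,1,3} = 0
G(25) = mex{0,3,2,0,0} = 1
G(26) = mex{1,2,3,1,1} = 0
G(27) = mex{0,3,2,2,0} = 1
G(28) = mex{1,0,3,3,1} = 2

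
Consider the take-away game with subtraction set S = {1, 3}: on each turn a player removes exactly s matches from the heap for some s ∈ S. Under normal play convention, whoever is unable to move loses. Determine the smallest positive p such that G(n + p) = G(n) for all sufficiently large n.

2

G(0) = 0
G(1) = mex{0} = 1
G(2) = mex{1} = 0
G(3) = mex{0,0} = 1
G(4) = mex{1,1} = 0
G(5) = mex{0,0} = 1
G(6) = mex{1,1} = 0
G(7) = mex{0,0} = 1
G(8) = mex{1,1} = 0
G(9) = mex{0,0} = 1
G(10) = mex{1,1} = 0
G(11) = mex{0,0} = 1
G(12) = mex{1,1} = 0
G(13) = mex{0,0} = 1
G(14) = mex{1,1} = 0
G(n+2) = G(n) holds for n = 0,…,2 (a full window of length max(S) = 3), so the sequence is purely periodic with period 2.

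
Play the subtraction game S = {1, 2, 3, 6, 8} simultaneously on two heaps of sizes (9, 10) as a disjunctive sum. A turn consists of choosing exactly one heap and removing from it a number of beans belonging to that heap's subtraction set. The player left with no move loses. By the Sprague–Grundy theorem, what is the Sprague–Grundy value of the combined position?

All heaps use S = {1, 2, 3, 6, 8}:
n :  0  1  2  3  4  5  6  7  8  9 10
G :  0  1  2  3  0  1  2  3  4  0  1
Heap A: G(9) = 0.
Heap B: G(10) = 1.
Combined Grundy value = 0 ⊕ 1 = 1.

1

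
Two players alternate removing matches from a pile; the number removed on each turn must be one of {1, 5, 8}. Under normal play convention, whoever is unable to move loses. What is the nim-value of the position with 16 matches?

1

G(0) = 0
G(1) = mex{0} = 1
G(2) = mex{1} = 0
G(3) = mex{0} = 1
G(4) = mex{1} = 0
G(5) = mex{0,0} = 1
G(6) = mex{1,1} = 0
G(7) = mex{0,0} = 1
G(8) = mex{1,1,0} = 2
G(9) = mex{2,0,1} = 3
G(10) = mex{3,1,0} = 2
G(11) = mex{2,0,1} = 3
G(12) = mex{3,1,0} = 2
G(13) = mex{2,2,1} = 0
G(14) = mex{0,3,0} = 1
G(15) = mex{1,2,1} = 0
G(16) = mex{0,3,2} = 1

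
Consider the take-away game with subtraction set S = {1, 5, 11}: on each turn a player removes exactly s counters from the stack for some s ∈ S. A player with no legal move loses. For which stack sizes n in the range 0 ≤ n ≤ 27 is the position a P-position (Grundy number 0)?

n :  0  1  2  3  4  5  6  7  8  9 10 11 12 13 14 15 16 17 18 19 20 21 22 23 24 25 26 27
G :  0  1  0  1  0  1  0  1  0  1  0  1  0  1  0  1  0  1  0  1  0  1  0  1  0  1  0  1
P-positions are exactly the n with G(n) = 0.

0, 2, 4, 6, 8, 10, 12, 14, 16, 18, 20, 22, 24, 26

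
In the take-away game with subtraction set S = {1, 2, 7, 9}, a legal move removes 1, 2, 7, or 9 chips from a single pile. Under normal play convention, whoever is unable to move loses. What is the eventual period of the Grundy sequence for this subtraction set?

n :  0  1  2  3  4  5  6  7  8  9 10 11 12 13 14 15 16 17 18 19 20 21 22 23
G :  0  1  2  0  1  2  0  1  2  3  4  0  1  2  0  1  2  0  1  2  3  4  0  1
G(n+11) = G(n) holds for n = 0,…,8 (a full window of length max(S) = 9), so the sequence is purely periodic with period 11.

11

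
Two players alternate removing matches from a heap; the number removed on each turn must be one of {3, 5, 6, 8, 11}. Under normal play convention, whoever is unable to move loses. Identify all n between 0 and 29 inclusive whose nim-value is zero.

0, 1, 2, 14, 15, 16, 28, 29

G(0) = 0
G(1) = mex{} = 0
G(2) = mex{} = 0
G(3) = mex{0} = 1
G(4) = mex{0} = 1
G(5) = mex{0,0} = 1
G(6) = mex{1,0,0} = 2
G(7) = mex{1,0,0} = 2
G(8) = mex{1,1,0,0} = 2
G(9) = mex{2,1,1,0} = 3
G(10) = mex{2,1,1,0} = 3
G(11) = mex{2,2,1,1,0} = 3
G(12) = mex{3,2,2,1,0} = 4
G(13) = mex{3,2,2,1,0} = 4
G(14) = mex{3,3,2,2,1} = 0
G(15) = mex{4,3,3,2,1} = 0
G(16) = mex{4,3,3,2,1} = 0
G(17) = mex{0,4,3,3,2} = 1
G(18) = mex{0,4,4,3,2} = 1
G(19) = mex{0,0,4,3,2} = 1
G(20) = mex{1,0,0,4,3} = 2
G(21) = mex{1,0,0,4,3} = 2
G(22) = mex{1,1,0,0,3} = 2
G(23) = mex{2,1,1,0,4} = 3
G(24) = mex{2,1,1,0,4} = 3
G(25) = mex{2,2,1,1,0} = 3
G(26) = mex{3,2,2,1,0} = 4
G(27) = mex{3,2,2,1,0} = 4
G(28) = mex{3,3,2,2,1} = 0
G(29) = mex{4,3,3,2,1} = 0
P-positions are exactly the n with G(n) = 0.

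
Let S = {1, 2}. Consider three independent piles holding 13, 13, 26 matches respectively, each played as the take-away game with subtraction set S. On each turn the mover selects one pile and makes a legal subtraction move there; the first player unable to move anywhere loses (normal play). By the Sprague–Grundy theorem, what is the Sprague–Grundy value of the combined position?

2

All piles use S = {1, 2}:
G(0) = 0
G(1) = mex{0} = 1
G(2) = mex{1,0} = 2
G(3) = mex{2,1} = 0
G(4) = mex{0,2} = 1
G(5) = mex{1,0} = 2
G(6) = mex{2,1} = 0
G(7) = mex{0,2} = 1
G(8) = mex{1,0} = 2
G(9) = mex{2,1} = 0
G(10) = mex{0,2} = 1
G(11) = mex{1,0} = 2
G(12) = mex{2,1} = 0
G(13) = mex{0,2} = 1
G(14) = mex{1,0} = 2
G(15) = mex{2,1} = 0
G(16) = mex{0,2} = 1
G(17) = mex{1,0} = 2
G(18) = mex{2,1} = 0
G(19) = mex{0,2} = 1
G(20) = mex{1,0} = 2
G(21) = mex{2,1} = 0
G(22) = mex{0,2} = 1
G(23) = mex{1,0} = 2
G(24) = mex{2,1} = 0
G(25) = mex{0,2} = 1
G(26) = mex{1,0} = 2
Pile A: G(13) = 1.
Pile B: G(13) = 1.
Pile C: G(26) = 2.
Combined Grundy value = 1 ⊕ 1 ⊕ 2 = 2.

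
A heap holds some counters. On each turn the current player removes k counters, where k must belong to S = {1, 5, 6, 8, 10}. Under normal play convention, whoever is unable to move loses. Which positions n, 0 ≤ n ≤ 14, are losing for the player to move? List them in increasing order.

n :  0  1  2  3  4  5  6  7  8  9 10 11 12 13 14
G :  0  1  0  1  0  1  2  3  2  3  2  0  1  0  1
P-positions are exactly the n with G(n) = 0.

0, 2, 4, 11, 13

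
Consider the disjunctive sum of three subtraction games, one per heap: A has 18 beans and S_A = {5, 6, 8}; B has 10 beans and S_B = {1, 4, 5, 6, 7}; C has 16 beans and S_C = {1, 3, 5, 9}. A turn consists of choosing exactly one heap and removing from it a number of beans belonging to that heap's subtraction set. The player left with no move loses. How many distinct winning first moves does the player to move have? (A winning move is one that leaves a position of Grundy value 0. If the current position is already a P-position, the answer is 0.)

6

Heap A, S = {5, 6, 8}:
n :  0  1  2  3  4  5  6  7  8  9 10 11 12 13 14 15 16 17 18
G :  0  0  0  0  0  1  1  1  1  1  2  2  2  0  0  0  0  0  1
G_A(18) = 1.
Heap B, S = {1, 4, 5, 6, 7}:
G(0) = 0
G(1) = mex{0} = 1
G(2) = mex{1} = 0
G(3) = mex{0} = 1
G(4) = mex{1,0} = 2
G(5) = mex{2,1,0} = 3
G(6) = mex{3,0,1,0} = 2
G(7) = mex{2,1,0,1,0} = 3
G(8) = mex{3,2,1,0,1} = 4
G(9) = mex{4,3,2,1,0} = 5
G(10) = mex{5,2,3,2,1} = 0
G_B(10) = 0.
Heap C, S = {1, 3, 5, 9}:
G(0) = 0
G(1) = mex{0} = 1
G(2) = mex{1} = 0
G(3) = mex{0,0} = 1
G(4) = mex{1,1} = 0
G(5) = mex{0,0,0} = 1
G(6) = mex{1,1,1} = 0
G(7) = mex{0,0,0} = 1
G(8) = mex{1,1,1} = 0
G(9) = mex{0,0,0,0} = 1
G(10) = mex{1,1,1,1} = 0
G(11) = mex{0,0,0,0} = 1
G(12) = mex{1,1,1,1} = 0
G(13) = mex{0,0,0,0} = 1
G(14) = mex{1,1,1,1} = 0
G(15) = mex{0,0,0,0} = 1
G(16) = mex{1,1,1,1} = 0
G_C(16) = 0.
Combined Grundy value = 1 ⊕ 0 ⊕ 0 = 1.
A winning move leaves total XOR = 0, i.e. changes one component's Grundy value g to g ⊕ X where X is the current total.
Heap A: need g' = 1⊕1 = 0. Options: 18−5→G=0, 18−6→G=2, 18−8→G=2. Hits: 1.
Heap B: need g' = 0⊕1 = 1. Options: 10−1→G=5, 10−4→G=2, 10−5→G=3, 10−6→G=2, 10−7→G=1. Hits: 1.
Heap C: need g' = 0⊕1 = 1. Options: 16−1→G=1, 16−3→G=1, 16−5→G=1, 16−9→G=1. Hits: 4.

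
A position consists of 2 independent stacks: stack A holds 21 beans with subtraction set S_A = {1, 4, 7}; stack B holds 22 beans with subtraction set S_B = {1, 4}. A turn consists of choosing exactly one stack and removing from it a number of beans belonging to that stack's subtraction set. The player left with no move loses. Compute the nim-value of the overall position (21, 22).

0

Stack A, S = {1, 4, 7}:
n :  0  1  2  3  4  5  6  7  8  9 10 11 12 13 14 15 16 17 18 19 20 21
G :  0  1  0  1  2  0  1  2  0  1  0  1  2  0  1  2  0  1  0  1  2  0
G_A(21) = 0.
Stack B, S = {1, 4}:
n :  0  1  2  3  4  5  6  7  8  9 10 11 12 13 14 15 16 17 18 19 20 21 22
G :  0  1  0  1  2  0  1  0  1  2  0  1  0  1  2  0  1  0  1  2  0  1  0
G_B(22) = 0.
Combined Grundy value = 0 ⊕ 0 = 0.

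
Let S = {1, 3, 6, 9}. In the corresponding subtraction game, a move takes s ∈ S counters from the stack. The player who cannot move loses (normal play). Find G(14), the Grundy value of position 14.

0

G(0) = 0
G(1) = mex{0} = 1
G(2) = mex{1} = 0
G(3) = mex{0,0} = 1
G(4) = mex{1,1} = 0
G(5) = mex{0,0} = 1
G(6) = mex{1,1,0} = 2
G(7) = mex{2,0,1} = 3
G(8) = mex{3,1,0} = 2
G(9) = mex{2,2,1,0} = 3
G(10) = mex{3,3,0,1} = 2
G(11) = mex{2,2,1,0} = 3
G(12) = mex{3,3,2,1} = 0
G(13) = mex{0,2,3,0} = 1
G(14) = mex{1,3,2,1} = 0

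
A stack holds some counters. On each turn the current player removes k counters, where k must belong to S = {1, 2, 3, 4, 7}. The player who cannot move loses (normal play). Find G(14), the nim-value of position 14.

4

G(0) = 0
G(1) = mex{0} = 1
G(2) = mex{1,0} = 2
G(3) = mex{2,1,0} = 3
G(4) = mex{3,2,1,0} = 4
G(5) = mex{4,3,2,1} = 0
G(6) = mex{0,4,3,2} = 1
G(7) = mex{1,0,4,3,0} = 2
G(8) = mex{2,1,0,4,1} = 3
G(9) = mex{3,2,1,0,2} = 4
G(10) = mex{4,3,2,1,3} = 0
G(11) = mex{0,4,3,2,4} = 1
G(12) = mex{1,0,4,3,0} = 2
G(13) = mex{2,1,0,4,1} = 3
G(14) = mex{3,2,1,0,2} = 4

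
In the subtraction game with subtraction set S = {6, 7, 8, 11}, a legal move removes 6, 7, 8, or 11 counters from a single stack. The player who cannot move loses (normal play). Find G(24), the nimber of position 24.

1

n :  0  1  2  3  4  5  6  7  8  9 10 11 12 13 14 15 16 17 18 19 20 21 22 23 24
G :  0  0  0  0  0  0  1  1  1  1  1  1  2  2  2  2  2  0  0  0  0  0  0  1  1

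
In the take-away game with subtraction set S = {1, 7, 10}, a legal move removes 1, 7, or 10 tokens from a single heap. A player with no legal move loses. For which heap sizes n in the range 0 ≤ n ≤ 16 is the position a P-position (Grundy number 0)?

G(0) = 0
G(1) = mex{0} = 1
G(2) = mex{1} = 0
G(3) = mex{0} = 1
G(4) = mex{1} = 0
G(5) = mex{0} = 1
G(6) = mex{1} = 0
G(7) = mex{0,0} = 1
G(8) = mex{1,1} = 0
G(9) = mex{0,0} = 1
G(10) = mex{1,1,0} = 2
G(11) = mex{2,0,1} = 3
G(12) = mex{3,1,0} = 2
G(13) = mex{2,0,1} = 3
G(14) = mex{3,1,0} = 2
G(15) = mex{2,0,1} = 3
G(16) = mex{3,1,0} = 2
P-positions are exactly the n with G(n) = 0.

0, 2, 4, 6, 8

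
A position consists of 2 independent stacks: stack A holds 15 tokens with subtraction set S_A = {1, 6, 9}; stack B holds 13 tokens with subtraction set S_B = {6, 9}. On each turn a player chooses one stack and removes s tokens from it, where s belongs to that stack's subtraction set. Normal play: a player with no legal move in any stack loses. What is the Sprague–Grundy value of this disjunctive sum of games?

3

Stack A, S = {1, 6, 9}:
G(0) = 0
G(1) = mex{0} = 1
G(2) = mex{1} = 0
G(3) = mex{0} = 1
G(4) = mex{1} = 0
G(5) = mex{0} = 1
G(6) = mex{1,0} = 2
G(7) = mex{2,1} = 0
G(8) = mex{0,0} = 1
G(9) = mex{1,1,0} = 2
G(10) = mex{2,0,1} = 3
G(11) = mex{3,1,0} = 2
G(12) = mex{2,2,1} = 0
G(13) = mex{0,0,0} = 1
G(14) = mex{1,1,1} = 0
G(15) = mex{0,2,2} = 1
G_A(15) = 1.
Stack B, S = {6, 9}:
G(0) = 0
G(1) = mex{} = 0
G(2) = mex{} = 0
G(3) = mex{} = 0
G(4) = mex{} = 0
G(5) = mex{} = 0
G(6) = mex{0} = 1
G(7) = mex{0} = 1
G(8) = mex{0} = 1
G(9) = mex{0,0} = 1
G(10) = mex{0,0} = 1
G(11) = mex{0,0} = 1
G(12) = mex{1,0} = 2
G(13) = mex{1,0} = 2
G_B(13) = 2.
Combined Grundy value = 1 ⊕ 2 = 3.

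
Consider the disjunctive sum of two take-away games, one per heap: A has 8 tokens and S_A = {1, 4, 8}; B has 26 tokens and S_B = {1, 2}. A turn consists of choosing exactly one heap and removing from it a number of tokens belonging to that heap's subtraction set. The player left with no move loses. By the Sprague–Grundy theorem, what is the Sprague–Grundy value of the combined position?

3

Heap A, S = {1, 4, 8}:
G(0) = 0
G(1) = mex{0} = 1
G(2) = mex{1} = 0
G(3) = mex{0} = 1
G(4) = mex{1,0} = 2
G(5) = mex{2,1} = 0
G(6) = mex{0,0} = 1
G(7) = mex{1,1} = 0
G(8) = mex{0,2,0} = 1
G_A(8) = 1.
Heap B, S = {1, 2}:
G(0) = 0
G(1) = mex{0} = 1
G(2) = mex{1,0} = 2
G(3) = mex{2,1} = 0
G(4) = mex{0,2} = 1
G(5) = mex{1,0} = 2
G(6) = mex{2,1} = 0
G(7) = mex{0,2} = 1
G(8) = mex{1,0} = 2
G(9) = mex{2,1} = 0
G(10) = mex{0,2} = 1
G(11) = mex{1,0} = 2
G(12) = mex{2,1} = 0
G(13) = mex{0,2} = 1
G(14) = mex{1,0} = 2
G(15) = mex{2,1} = 0
G(16) = mex{0,2} = 1
G(17) = mex{1,0} = 2
G(18) = mex{2,1} = 0
G(19) = mex{0,2} = 1
G(20) = mex{1,0} = 2
G(21) = mex{2,1} = 0
G(22) = mex{0,2} = 1
G(23) = mex{1,0} = 2
G(24) = mex{2,1} = 0
G(25) = mex{0,2} = 1
G(26) = mex{1,0} = 2
G_B(26) = 2.
Combined Grundy value = 1 ⊕ 2 = 3.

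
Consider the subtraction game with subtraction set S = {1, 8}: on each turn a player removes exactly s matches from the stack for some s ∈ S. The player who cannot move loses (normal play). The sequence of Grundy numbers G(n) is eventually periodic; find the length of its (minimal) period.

G(0) = 0
G(1) = mex{0} = 1
G(2) = mex{1} = 0
G(3) = mex{0} = 1
G(4) = mex{1} = 0
G(5) = mex{0} = 1
G(6) = mex{1} = 0
G(7) = mex{0} = 1
G(8) = mex{1,0} = 2
G(9) = mex{2,1} = 0
G(10) = mex{0,0} = 1
G(11) = mex{1,1} = 0
G(12) = mex{0,0} = 1
G(13) = mex{1,1} = 0
G(14) = mex{0,0} = 1
G(15) = mex{1,1} = 0
G(16) = mex{0,2} = 1
G(17) = mex{1,0} = 2
G(18) = mex{2,1} = 0
G(19) = mex{0,0} = 1
G(n+9) = G(n) holds for n = 0,…,7 (a full window of length max(S) = 8), so the sequence is purely periodic with period 9.

9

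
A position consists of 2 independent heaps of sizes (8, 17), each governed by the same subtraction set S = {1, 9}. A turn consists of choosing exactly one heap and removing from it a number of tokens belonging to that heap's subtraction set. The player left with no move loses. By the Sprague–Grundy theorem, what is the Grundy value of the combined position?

1

All heaps use S = {1, 9}:
n :  0  1  2  3  4  5  6  7  8  9 10 11 12 13 14 15 16 17
G :  0  1  0  1  0  1  0  1  0  1  0  1  0  1  0  1  0  1
Heap A: G(8) = 0.
Heap B: G(17) = 1.
Combined Grundy value = 0 ⊕ 1 = 1.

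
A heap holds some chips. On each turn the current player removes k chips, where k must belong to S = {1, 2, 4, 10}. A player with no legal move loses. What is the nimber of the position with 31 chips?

n :  0  1  2  3  4  5  6  7  8  9 10 11 12 13 14 15 16 17 18 19 20 21 22 23 24 25 26 27 28 29 30 31
G :  0  1  2  0  1  2  0  1  2  0  1  2  0  1  2  0  1  2  0  1  2  0  1  2  0  1  2  0  1  2  0  1

1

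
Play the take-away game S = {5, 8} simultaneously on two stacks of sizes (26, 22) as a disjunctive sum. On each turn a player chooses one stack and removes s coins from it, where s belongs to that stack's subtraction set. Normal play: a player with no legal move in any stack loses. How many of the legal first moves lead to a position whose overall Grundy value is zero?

4

All stacks use S = {5, 8}:
n :  0  1  2  3  4  5  6  7  8  9 10 11 12 13 14 15 16 17 18 19 20 21 22 23 24 25 26
G :  0  0  0  0  0  1  1  1  1  1  2  2  2  0  0  0  0  0  1  1  1  1  1  2  2  2  0
Stack A: G(26) = 0.
Stack B: G(22) = 1.
Combined Grundy value = 0 ⊕ 1 = 1.
A winning move leaves total XOR = 0, i.e. changes one component's Grundy value g to g ⊕ X where X is the current total.
Stack A: need g' = 0⊕1 = 1. Options: 26−5→G=1, 26−8→G=1. Hits: 2.
Stack B: need g' = 1⊕1 = 0. Options: 22−5→G=0, 22−8→G=0. Hits: 2.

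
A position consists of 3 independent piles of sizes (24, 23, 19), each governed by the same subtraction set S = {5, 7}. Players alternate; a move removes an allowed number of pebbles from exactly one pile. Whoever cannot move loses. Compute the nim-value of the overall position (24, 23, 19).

3

All piles use S = {5, 7}:
n :  0  1  2  3  4  5  6  7  8  9 10 11 12 13 14 15 16 17 18 19 20 21 22 23 24
G :  0  0  0  0  0  1  1  1  1  1  2  2  0  0  0  0  0  1  1  1  1  1  2  2  0
Pile A: G(24) = 0.
Pile B: G(23) = 2.
Pile C: G(19) = 1.
Combined Grundy value = 0 ⊕ 2 ⊕ 1 = 3.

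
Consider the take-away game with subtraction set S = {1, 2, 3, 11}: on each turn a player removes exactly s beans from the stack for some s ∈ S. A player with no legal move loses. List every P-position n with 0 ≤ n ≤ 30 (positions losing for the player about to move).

0, 4, 8, 12, 16, 20, 24, 28

G(0) = 0
G(1) = mex{0} = 1
G(2) = mex{1,0} = 2
G(3) = mex{2,1,0} = 3
G(4) = mex{3,2,1} = 0
G(5) = mex{0,3,2} = 1
G(6) = mex{1,0,3} = 2
G(7) = mex{2,1,0} = 3
G(8) = mex{3,2,1} = 0
G(9) = mex{0,3,2} = 1
G(10) = mex{1,0,3} = 2
G(11) = mex{2,1,0,0} = 3
G(12) = mex{3,2,1,1} = 0
G(13) = mex{0,3,2,2} = 1
G(14) = mex{1,0,3,3} = 2
G(15) = mex{2,1,0,0} = 3
G(16) = mex{3,2,1,1} = 0
G(17) = mex{0,3,2,2} = 1
G(18) = mex{1,0,3,3} = 2
G(19) = mex{2,1,0,0} = 3
G(20) = mex{3,2,1,1} = 0
G(21) = mex{0,3,2,2} = 1
G(22) = mex{1,0,3,3} = 2
G(23) = mex{2,1,0,0} = 3
G(24) = mex{3,2,1,1} = 0
G(25) = mex{0,3,2,2} = 1
G(26) = mex{1,0,3,3} = 2
G(27) = mex{2,1,0,0} = 3
G(28) = mex{3,2,1,1} = 0
G(29) = mex{0,3,2,2} = 1
G(30) = mex{1,0,3,3} = 2
P-positions are exactly the n with G(n) = 0.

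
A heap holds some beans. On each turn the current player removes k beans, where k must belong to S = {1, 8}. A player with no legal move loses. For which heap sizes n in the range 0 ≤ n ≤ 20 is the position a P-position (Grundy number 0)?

n :  0  1  2  3  4  5  6  7  8  9 10 11 12 13 14 15 16 17 18 19 20
G :  0  1  0  1  0  1  0  1  2  0  1  0  1  0  1  0  1  2  0  1  0
P-positions are exactly the n with G(n) = 0.

0, 2, 4, 6, 9, 11, 13, 15, 18, 20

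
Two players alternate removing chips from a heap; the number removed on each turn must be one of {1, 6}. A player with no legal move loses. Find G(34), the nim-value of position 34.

2

n :  0  1  2  3  4  5  6  7  8  9 10 11 12 13 14 15 16 17 18 19 20 21 22 23 24 25 26 27 28 29 30 31 32 33 34
G :  0  1  0  1  0  1  2  0  1  0  1  0  1  2  0  1  0  1  0  1  2  0  1  0  1  0  1  2  0  1  0  1  0  1  2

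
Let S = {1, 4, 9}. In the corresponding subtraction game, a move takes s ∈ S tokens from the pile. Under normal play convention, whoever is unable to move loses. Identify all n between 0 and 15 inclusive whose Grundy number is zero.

0, 2, 5, 7, 10, 12, 15

G(0) = 0
G(1) = mex{0} = 1
G(2) = mex{1} = 0
G(3) = mex{0} = 1
G(4) = mex{1,0} = 2
G(5) = mex{2,1} = 0
G(6) = mex{0,0} = 1
G(7) = mex{1,1} = 0
G(8) = mex{0,2} = 1
G(9) = mex{1,0,0} = 2
G(10) = mex{2,1,1} = 0
G(11) = mex{0,0,0} = 1
G(12) = mex{1,1,1} = 0
G(13) = mex{0,2,2} = 1
G(14) = mex{1,0,0} = 2
G(15) = mex{2,1,1} = 0
P-positions are exactly the n with G(n) = 0.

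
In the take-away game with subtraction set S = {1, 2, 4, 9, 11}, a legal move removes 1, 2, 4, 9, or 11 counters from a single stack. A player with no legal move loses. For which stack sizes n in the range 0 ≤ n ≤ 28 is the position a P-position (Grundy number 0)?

0, 3, 6, 13, 16, 19, 26

n :  0  1  2  3  4  5  6  7  8  9 10 11 12 13 14 15 16 17 18 19 20 21 22 23 24 25 26 27 28
G :  0  1  2  0  1  2  0  1  2  3  4  5  3  0  1  2  0  1  2  0  1  2  3  4  5  3  0  1  2
P-positions are exactly the n with G(n) = 0.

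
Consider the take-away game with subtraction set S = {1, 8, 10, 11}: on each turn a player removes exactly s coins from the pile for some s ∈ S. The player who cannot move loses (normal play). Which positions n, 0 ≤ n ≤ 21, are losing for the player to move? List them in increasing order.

G(0) = 0
G(1) = mex{0} = 1
G(2) = mex{1} = 0
G(3) = mex{0} = 1
G(4) = mex{1} = 0
G(5) = mex{0} = 1
G(6) = mex{1} = 0
G(7) = mex{0} = 1
G(8) = mex{1,0} = 2
G(9) = mex{2,1} = 0
G(10) = mex{0,0,0} = 1
G(11) = mex{1,1,1,0} = 2
G(12) = mex{2,0,0,1} = 3
G(13) = mex{3,1,1,0} = 2
G(14) = mex{2,0,0,1} = 3
G(15) = mex{3,1,1,0} = 2
G(16) = mex{2,2,0,1} = 3
G(17) = mex{3,0,1,0} = 2
G(18) = mex{2,1,2,1} = 0
G(19) = mex{0,2,0,2} = 1
G(20) = mex{1,3,1,0} = 2
G(21) = mex{2,2,2,1} = 0
P-positions are exactly the n with G(n) = 0.

0, 2, 4, 6, 9, 18, 21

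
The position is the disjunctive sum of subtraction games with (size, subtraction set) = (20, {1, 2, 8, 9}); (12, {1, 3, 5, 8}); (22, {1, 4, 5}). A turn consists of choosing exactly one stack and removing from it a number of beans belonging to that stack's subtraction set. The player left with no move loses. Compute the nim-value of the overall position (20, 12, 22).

Stack A, S = {1, 2, 8, 9}:
G(0) = 0
G(1) = mex{0} = 1
G(2) = mex{1,0} = 2
G(3) = mex{2,1} = 0
G(4) = mex{0,2} = 1
G(5) = mex{1,0} = 2
G(6) = mex{2,1} = 0
G(7) = mex{0,2} = 1
G(8) = mex{1,0,0} = 2
G(9) = mex{2,1,1,0} = 3
G(10) = mex{3,2,2,1} = 0
G(11) = mex{0,3,0,2} = 1
G(12) = mex{1,0,1,0} = 2
G(13) = mex{2,1,2,1} = 0
G(14) = mex{0,2,0,2} = 1
G(15) = mex{1,0,1,0} = 2
G(16) = mex{2,1,2,1} = 0
G(17) = mex{0,2,3,2} = 1
G(18) = mex{1,0,0,3} = 2
G(19) = mex{2,1,1,0} = 3
G(20) = mex{3,2,2,1} = 0
G_A(20) = 0.
Stack B, S = {1, 3, 5, 8}:
n :  0  1  2  3  4  5  6  7  8  9 10 11 12
G :  0  1  0  1  0  1  0  1  2  3  2  3  2
G_B(12) = 2.
Stack C, S = {1, 4, 5}:
n :  0  1  2  3  4  5  6  7  8  9 10 11 12 13 14 15 16 17 18 19 20 21 22
G :  0  1  0  1  2  3  2  3  0  1  0  1  2  3  2  3  0  1  0  1  2  3  2
G_C(22) = 2.
Combined Grundy value = 0 ⊕ 2 ⊕ 2 = 0.

0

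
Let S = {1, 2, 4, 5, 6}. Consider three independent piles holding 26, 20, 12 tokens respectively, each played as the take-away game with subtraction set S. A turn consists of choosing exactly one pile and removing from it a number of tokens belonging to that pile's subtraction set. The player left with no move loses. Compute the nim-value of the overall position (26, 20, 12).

All piles use S = {1, 2, 4, 5, 6}:
n :  0  1  2  3  4  5  6  7  8  9 10 11 12 13 14 15 16 17 18 19 20 21 22 23 24 25 26
G :  0  1  2  0  1  2  3  4  5  3  0  1  2  0  1  2  3  4  5  3  0  1  2  0  1  2  3
Pile A: G(26) = 3.
Pile B: G(20) = 0.
Pile C: G(12) = 2.
Combined Grundy value = 3 ⊕ 0 ⊕ 2 = 1.

1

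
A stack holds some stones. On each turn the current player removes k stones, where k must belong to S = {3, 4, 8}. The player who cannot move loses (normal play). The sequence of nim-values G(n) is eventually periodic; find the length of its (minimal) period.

n :  0  1  2  3  4  5  6  7  8  9 10 11 12 13 14 15 16 17 18 19 20 21 22 23 24 25
G :  0  0  0  1  1  1  2  0  2  3  1  3  0  0  0  1  1  1  2  0  2  3  1  3  0  0
G(n+12) = G(n) holds for n = 0,…,7 (a full window of length max(S) = 8), so the sequence is purely periodic with period 12.

12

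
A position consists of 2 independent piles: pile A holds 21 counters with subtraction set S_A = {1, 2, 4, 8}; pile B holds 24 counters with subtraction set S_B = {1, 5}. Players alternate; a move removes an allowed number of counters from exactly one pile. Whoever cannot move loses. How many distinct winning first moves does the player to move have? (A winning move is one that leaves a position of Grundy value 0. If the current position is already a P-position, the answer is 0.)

0

Pile A, S = {1, 2, 4, 8}:
G(0) = 0
G(1) = mex{0} = 1
G(2) = mex{1,0} = 2
G(3) = mex{2,1} = 0
G(4) = mex{0,2,0} = 1
G(5) = mex{1,0,1} = 2
G(6) = mex{2,1,2} = 0
G(7) = mex{0,2,0} = 1
G(8) = mex{1,0,1,0} = 2
G(9) = mex{2,1,2,1} = 0
G(10) = mex{0,2,0,2} = 1
G(11) = mex{1,0,1,0} = 2
G(12) = mex{2,1,2,1} = 0
G(13) = mex{0,2,0,2} = 1
G(14) = mex{1,0,1,0} = 2
G(15) = mex{2,1,2,1} = 0
G(16) = mex{0,2,0,2} = 1
G(17) = mex{1,0,1,0} = 2
G(18) = mex{2,1,2,1} = 0
G(19) = mex{0,2,0,2} = 1
G(20) = mex{1,0,1,0} = 2
G(21) = mex{2,1,2,1} = 0
G_A(21) = 0.
Pile B, S = {1, 5}:
G(0) = 0
G(1) = mex{0} = 1
G(2) = mex{1} = 0
G(3) = mex{0} = 1
G(4) = mex{1} = 0
G(5) = mex{0,0} = 1
G(6) = mex{1,1} = 0
G(7) = mex{0,0} = 1
G(8) = mex{1,1} = 0
G(9) = mex{0,0} = 1
G(10) = mex{1,1} = 0
G(11) = mex{0,0} = 1
G(12) = mex{1,1} = 0
G(13) = mex{0,0} = 1
G(14) = mex{1,1} = 0
G(15) = mex{0,0} = 1
G(16) = mex{1,1} = 0
G(17) = mex{0,0} = 1
G(18) = mex{1,1} = 0
G(19) = mex{0,0} = 1
G(20) = mex{1,1} = 0
G(21) = mex{0,0} = 1
G(22) = mex{1,1} = 0
G(23) = mex{0,0} = 1
G(24) = mex{1,1} = 0
G_B(24) = 0.
Combined Grundy value = 0 ⊕ 0 = 0.
A winning move leaves total XOR = 0, i.e. changes one component's Grundy value g to g ⊕ X where X is the current total.
Pile A: target g' = 0⊕0 = 0, but every legal move changes the Grundy value (mex property), so 0 moves.
Pile B: target g' = 0⊕0 = 0, but every legal move changes the Grundy value (mex property), so 0 moves.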